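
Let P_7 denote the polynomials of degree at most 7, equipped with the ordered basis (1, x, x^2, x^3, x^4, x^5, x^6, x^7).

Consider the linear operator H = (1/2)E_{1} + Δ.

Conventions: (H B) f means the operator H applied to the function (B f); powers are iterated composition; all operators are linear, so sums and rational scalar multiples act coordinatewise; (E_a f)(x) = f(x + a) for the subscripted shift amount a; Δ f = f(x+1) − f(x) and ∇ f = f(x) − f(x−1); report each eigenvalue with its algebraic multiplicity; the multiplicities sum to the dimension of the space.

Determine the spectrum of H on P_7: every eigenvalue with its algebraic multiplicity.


image of 1: 1/2
image of x: (1/2)x + 3/2
image of x^2: (1/2)x^2 + 3x + 3/2
image of x^3: (1/2)x^3 + (9/2)x^2 + (9/2)x + 3/2
image of x^4: (1/2)x^4 + 6x^3 + 9x^2 + 6x + 3/2
image of x^5: (1/2)x^5 + (15/2)x^4 + 15x^3 + 15x^2 + (15/2)x + 3/2
image of x^6: (1/2)x^6 + 9x^5 + (45/2)x^4 + 30x^3 + (45/2)x^2 + 9x + 3/2
image of x^7: (1/2)x^7 + (21/2)x^6 + (63/2)x^5 + (105/2)x^4 + (105/2)x^3 + (63/2)x^2 + (21/2)x + 3/2
the matrix is upper triangular; its diagonal is (1/2, 1/2, 1/2, 1/2, 1/2, 1/2, 1/2, 1/2)
for a triangular matrix the eigenvalues are the diagonal entries, with algebraic multiplicity their repetition count

λ = 1/2 (multiplicity 8)


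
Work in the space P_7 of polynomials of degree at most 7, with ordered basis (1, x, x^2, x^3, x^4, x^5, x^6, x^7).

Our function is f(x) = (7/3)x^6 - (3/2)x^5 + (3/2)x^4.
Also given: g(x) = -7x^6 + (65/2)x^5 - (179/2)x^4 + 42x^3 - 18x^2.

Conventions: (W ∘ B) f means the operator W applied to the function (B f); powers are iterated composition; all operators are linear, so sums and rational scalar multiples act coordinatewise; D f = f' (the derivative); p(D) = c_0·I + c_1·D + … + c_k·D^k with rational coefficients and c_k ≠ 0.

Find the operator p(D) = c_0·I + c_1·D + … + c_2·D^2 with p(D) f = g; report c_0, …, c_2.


c_0 = -3, c_1 = 2, c_2 = -1

D^0 f = (7/3)x^6 - (3/2)x^5 + (3/2)x^4
D^1 f = 14x^5 - (15/2)x^4 + 6x^3
D^2 f = 70x^4 - 30x^3 + 18x^2
matching coefficients of g against c_0 f + c_1 Df + … from the top degree down determines the c_i
solution: c_0 = -3, c_1 = 2, c_2 = -1


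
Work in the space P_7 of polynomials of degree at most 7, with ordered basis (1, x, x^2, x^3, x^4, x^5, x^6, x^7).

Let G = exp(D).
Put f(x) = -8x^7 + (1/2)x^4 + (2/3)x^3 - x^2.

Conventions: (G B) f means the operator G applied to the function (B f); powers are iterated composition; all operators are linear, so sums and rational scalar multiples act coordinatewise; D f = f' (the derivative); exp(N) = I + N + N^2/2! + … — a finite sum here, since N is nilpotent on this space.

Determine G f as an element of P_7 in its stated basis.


the image equals g(x) = -8x^7 - 56x^6 - 168x^5 - (559/2)x^4 - (832/3)x^3 - 164x^2 - 54x - 47/6

order-1 term: -56x^6 + 2x^3 + 2x^2 - 2x
order-2 term: -168x^5 + 3x^2 + 2x - 1
order-3 term: -280x^4 + 2x + 2/3
order-4 term: -280x^3 + 1/2
order-5 term: -168x^2
order-6 term: -56x
order-7 term: -8
the series for exp(D) f terminates at order 7
exp(D) f = -8x^7 - 56x^6 - 168x^5 - (559/2)x^4 - (832/3)x^3 - 164x^2 - 54x - 47/6


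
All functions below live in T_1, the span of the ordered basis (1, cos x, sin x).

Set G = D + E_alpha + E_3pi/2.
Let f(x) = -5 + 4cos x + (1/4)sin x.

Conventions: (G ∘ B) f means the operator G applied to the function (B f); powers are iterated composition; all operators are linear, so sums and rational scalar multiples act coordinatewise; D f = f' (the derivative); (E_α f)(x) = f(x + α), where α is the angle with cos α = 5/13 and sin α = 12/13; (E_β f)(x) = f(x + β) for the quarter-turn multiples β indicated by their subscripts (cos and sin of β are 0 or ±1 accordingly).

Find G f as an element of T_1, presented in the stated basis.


D f = (1/4)cos x - 4sin x
E_alpha f = -5 + (23/13)cos x - (187/52)sin x
E_3pi/2 f = -5 - (1/4)cos x + 4sin x
(D + E_alpha + E_3pi/2) f = -10 + (23/13)cos x - (187/52)sin x

the image equals g(x) = -10 + (23/13)cos x - (187/52)sin x


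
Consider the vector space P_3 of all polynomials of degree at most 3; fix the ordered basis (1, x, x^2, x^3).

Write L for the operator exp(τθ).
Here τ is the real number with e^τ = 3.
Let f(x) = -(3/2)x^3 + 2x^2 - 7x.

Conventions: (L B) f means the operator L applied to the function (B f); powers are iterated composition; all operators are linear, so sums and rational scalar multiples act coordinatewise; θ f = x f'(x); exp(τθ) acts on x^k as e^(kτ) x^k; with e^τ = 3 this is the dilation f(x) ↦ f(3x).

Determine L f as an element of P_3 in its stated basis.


exp(τθ) x^k = e^(kτ) x^k; with e^τ = 3 this sends x^k to 3^k x^k
x ↦ 3 x
x^2 ↦ 9 x^2
x^3 ↦ 27 x^3
applying this coordinatewise to f: exp(τθ) f = -(81/2)x^3 + 18x^2 - 21x

the image equals g(x) = -(81/2)x^3 + 18x^2 - 21x


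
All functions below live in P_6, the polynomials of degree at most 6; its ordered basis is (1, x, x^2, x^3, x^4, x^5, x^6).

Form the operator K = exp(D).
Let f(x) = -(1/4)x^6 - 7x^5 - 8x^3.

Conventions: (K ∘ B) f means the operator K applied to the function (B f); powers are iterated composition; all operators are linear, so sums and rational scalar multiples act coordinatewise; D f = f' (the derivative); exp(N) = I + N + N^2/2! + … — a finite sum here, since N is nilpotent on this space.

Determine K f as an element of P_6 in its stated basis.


g(x) = -(1/4)x^6 - (17/2)x^5 - (155/4)x^4 - 83x^3 - (391/4)x^2 - (121/2)x - 61/4

order-1 term: -(3/2)x^5 - 35x^4 - 24x^2
order-2 term: -(15/4)x^4 - 70x^3 - 24x
order-3 term: -5x^3 - 70x^2 - 8
order-4 term: -(15/4)x^2 - 35x
order-5 term: -(3/2)x - 7
order-6 term: -1/4
the series for exp(D) f terminates at order 6
exp(D) f = -(1/4)x^6 - (17/2)x^5 - (155/4)x^4 - 83x^3 - (391/4)x^2 - (121/2)x - 61/4


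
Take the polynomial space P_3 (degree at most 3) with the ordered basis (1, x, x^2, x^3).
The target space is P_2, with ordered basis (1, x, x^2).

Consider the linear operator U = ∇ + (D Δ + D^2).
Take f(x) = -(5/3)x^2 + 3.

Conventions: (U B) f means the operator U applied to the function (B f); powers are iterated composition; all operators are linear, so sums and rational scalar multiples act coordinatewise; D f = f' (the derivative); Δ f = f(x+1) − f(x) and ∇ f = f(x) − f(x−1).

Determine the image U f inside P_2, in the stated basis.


∇ f = -(10/3)x + 5/3
Δ f = -(10/3)x - 5/3
D Δ f = -10/3
D f = -(10/3)x
D D f = -10/3
(D Δ + D^2) f = -20/3
(∇ + (D Δ + D^2)) f = -(10/3)x - 5

g(x) = -(10/3)x - 5


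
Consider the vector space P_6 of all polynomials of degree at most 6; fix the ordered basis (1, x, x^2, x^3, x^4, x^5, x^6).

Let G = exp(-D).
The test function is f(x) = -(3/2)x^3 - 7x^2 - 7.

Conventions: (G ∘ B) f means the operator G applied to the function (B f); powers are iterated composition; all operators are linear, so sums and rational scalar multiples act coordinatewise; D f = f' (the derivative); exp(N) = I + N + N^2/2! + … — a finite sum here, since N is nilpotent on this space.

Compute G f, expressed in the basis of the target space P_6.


order-1 term: (9/2)x^2 + 14x
order-2 term: -(9/2)x - 7
order-3 term: 3/2
the series for exp(-D) f terminates at order 3
exp(-D) f = -(3/2)x^3 - (5/2)x^2 + (19/2)x - 25/2

the image equals g(x) = -(3/2)x^3 - (5/2)x^2 + (19/2)x - 25/2


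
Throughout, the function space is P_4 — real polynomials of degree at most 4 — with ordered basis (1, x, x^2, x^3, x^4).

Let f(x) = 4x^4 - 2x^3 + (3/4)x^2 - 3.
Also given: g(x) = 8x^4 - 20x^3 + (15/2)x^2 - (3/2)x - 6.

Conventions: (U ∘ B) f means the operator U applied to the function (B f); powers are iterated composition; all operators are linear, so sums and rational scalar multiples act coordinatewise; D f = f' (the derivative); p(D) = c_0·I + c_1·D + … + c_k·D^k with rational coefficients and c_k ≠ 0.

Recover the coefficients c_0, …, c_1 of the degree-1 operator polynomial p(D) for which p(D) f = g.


p(D) = 2·I − D, i.e. c_0 = 2, c_1 = -1

D^0 f = 4x^4 - 2x^3 + (3/4)x^2 - 3
D^1 f = 16x^3 - 6x^2 + (3/2)x
matching coefficients of g against c_0 f + c_1 Df + … from the top degree down determines the c_i
solution: c_0 = 2, c_1 = -1


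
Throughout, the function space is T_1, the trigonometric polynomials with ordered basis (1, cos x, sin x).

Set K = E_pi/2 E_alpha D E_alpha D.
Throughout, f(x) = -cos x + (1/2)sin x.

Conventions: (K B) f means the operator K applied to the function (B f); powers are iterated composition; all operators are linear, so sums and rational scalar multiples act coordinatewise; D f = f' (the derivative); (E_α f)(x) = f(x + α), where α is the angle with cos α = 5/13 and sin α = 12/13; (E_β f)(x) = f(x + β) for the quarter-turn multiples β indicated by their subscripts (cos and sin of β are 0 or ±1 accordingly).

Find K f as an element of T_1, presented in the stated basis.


the image equals g(x) = -(121/338)cos x + (179/169)sin x

D f = (1/2)cos x + sin x
E_alpha D f = (29/26)cos x - (1/13)sin x
D E_alpha D f = -(1/13)cos x - (29/26)sin x
E_alpha (D E_alpha D) f = -(179/169)cos x - (121/338)sin x
E_pi/2 E_alpha (D E_alpha D) f = -(121/338)cos x + (179/169)sin x


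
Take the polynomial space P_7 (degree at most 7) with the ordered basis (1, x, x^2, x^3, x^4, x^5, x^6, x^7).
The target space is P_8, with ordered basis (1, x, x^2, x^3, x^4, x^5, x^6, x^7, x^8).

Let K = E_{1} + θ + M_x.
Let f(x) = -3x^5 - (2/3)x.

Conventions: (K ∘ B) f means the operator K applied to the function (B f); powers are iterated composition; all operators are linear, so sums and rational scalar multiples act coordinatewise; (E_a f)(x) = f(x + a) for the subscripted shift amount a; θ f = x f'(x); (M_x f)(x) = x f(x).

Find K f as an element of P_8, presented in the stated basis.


the result is g(x) = -3x^6 - 18x^5 - 15x^4 - 30x^3 - (92/3)x^2 - (49/3)x - 11/3

E_{1} f = -3x^5 - 15x^4 - 30x^3 - 30x^2 - (47/3)x - 11/3
θ f = -15x^5 - (2/3)x
M_x f = -3x^6 - (2/3)x^2
(E_{1} + θ + M_x) f = -3x^6 - 18x^5 - 15x^4 - 30x^3 - (92/3)x^2 - (49/3)x - 11/3


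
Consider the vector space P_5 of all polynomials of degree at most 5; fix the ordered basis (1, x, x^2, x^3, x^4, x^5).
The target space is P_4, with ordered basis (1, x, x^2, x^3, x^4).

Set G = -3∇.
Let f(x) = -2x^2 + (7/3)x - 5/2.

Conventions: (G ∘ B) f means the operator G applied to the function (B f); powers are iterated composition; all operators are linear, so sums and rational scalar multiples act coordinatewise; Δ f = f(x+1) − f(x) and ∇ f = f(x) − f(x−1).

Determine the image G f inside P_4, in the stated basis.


the image equals g(x) = 12x - 13

∇ f = -4x + 13/3
(-3∇) f = 12x - 13


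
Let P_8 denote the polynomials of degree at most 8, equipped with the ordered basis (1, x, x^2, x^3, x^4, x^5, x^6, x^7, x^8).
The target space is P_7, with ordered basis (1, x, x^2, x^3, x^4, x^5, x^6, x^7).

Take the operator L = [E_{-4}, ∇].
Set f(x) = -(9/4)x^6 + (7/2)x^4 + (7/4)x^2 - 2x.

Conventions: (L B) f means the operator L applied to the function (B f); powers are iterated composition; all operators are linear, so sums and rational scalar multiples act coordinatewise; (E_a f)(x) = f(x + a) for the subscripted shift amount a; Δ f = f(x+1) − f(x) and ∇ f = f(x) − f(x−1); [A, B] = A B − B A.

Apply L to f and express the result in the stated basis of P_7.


the image equals g(x) = 0

∇ f = -(27/2)x^5 + (135/4)x^4 - 31x^3 + (51/4)x^2 + 4x - 5
E_{-4} ∇ f = -(27/2)x^5 + (1215/4)x^4 - 2731x^3 + (49059/4)x^2 - 27506x + 24631
E_{-4} f = -(9/4)x^6 + 54x^5 - (1073/2)x^4 + 2824x^3 - (33209/4)x^2 + 12912x - 8284
∇ E_{-4} f = -(27/2)x^5 + (1215/4)x^4 - 2731x^3 + (49059/4)x^2 - 27506x + 24631
[E_{-4}, ∇] f = 0


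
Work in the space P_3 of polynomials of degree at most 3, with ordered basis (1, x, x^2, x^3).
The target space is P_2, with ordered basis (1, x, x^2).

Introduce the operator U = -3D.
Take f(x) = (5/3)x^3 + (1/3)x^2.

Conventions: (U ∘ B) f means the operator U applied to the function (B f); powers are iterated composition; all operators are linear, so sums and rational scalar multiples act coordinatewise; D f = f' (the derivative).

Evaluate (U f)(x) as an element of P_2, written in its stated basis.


the result is g(x) = -15x^2 - 2x

D f = 5x^2 + (2/3)x
(-3D) f = -15x^2 - 2x


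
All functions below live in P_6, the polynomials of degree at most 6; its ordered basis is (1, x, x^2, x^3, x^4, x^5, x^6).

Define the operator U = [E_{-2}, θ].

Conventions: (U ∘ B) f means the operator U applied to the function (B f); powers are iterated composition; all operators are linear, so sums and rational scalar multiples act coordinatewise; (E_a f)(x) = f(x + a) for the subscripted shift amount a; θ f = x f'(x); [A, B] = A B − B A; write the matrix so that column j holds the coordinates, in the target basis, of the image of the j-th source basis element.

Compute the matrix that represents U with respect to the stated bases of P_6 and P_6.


the matrix is [[0, -2, 8, -24, 64, -160, 384]; [0, 0, -4, 24, -96, 320, -960]; [0, 0, 0, -6, 48, -240, 960]; [0, 0, 0, 0, -8, 80, -480]; [0, 0, 0, 0, 0, -10, 120]; [0, 0, 0, 0, 0, 0, -12]; [0, 0, 0, 0, 0, 0, 0]] (rows listed top to bottom)

image of 1: 0
image of x: -2
image of x^2: -4x + 8
image of x^3: -6x^2 + 24x - 24
image of x^4: -8x^3 + 48x^2 - 96x + 64
image of x^5: -10x^4 + 80x^3 - 240x^2 + 320x - 160
image of x^6: -12x^5 + 120x^4 - 480x^3 + 960x^2 - 960x + 384
each image's coordinates form column j of the matrix


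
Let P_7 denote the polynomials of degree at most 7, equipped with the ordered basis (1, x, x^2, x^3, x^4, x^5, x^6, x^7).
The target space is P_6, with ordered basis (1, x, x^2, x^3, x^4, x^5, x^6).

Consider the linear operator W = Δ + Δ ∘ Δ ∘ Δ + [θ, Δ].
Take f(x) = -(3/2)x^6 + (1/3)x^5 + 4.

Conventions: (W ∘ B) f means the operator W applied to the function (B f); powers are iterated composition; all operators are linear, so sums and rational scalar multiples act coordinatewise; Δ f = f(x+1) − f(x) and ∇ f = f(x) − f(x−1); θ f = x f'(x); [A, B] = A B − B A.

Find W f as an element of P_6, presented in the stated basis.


g(x) = (45/2)x^4 - (370/3)x^3 - (4375/6)x^2 - 1259x - 4523/6

Δ f = -9x^5 - (125/6)x^4 - (80/3)x^3 - (115/6)x^2 - (22/3)x - 7/6
Δ f = -9x^5 - (125/6)x^4 - (80/3)x^3 - (115/6)x^2 - (22/3)x - 7/6
Δ Δ f = -45x^4 - (520/3)x^3 - 295x^2 - (740/3)x - 83
Δ Δ Δ f = -180x^3 - 790x^2 - 1290x - 760
Δ f = -9x^5 - (125/6)x^4 - (80/3)x^3 - (115/6)x^2 - (22/3)x - 7/6
θ Δ f = -45x^5 - (250/3)x^4 - 80x^3 - (115/3)x^2 - (22/3)x
θ f = -9x^6 + (5/3)x^5
Δ θ f = -54x^5 - (380/3)x^4 - (490/3)x^3 - (355/3)x^2 - (137/3)x - 22/3
[θ, Δ] f = 9x^5 + (130/3)x^4 + (250/3)x^3 + 80x^2 + (115/3)x + 22/3
(Δ + Δ ∘ Δ ∘ Δ + [θ, Δ]) f = (45/2)x^4 - (370/3)x^3 - (4375/6)x^2 - 1259x - 4523/6


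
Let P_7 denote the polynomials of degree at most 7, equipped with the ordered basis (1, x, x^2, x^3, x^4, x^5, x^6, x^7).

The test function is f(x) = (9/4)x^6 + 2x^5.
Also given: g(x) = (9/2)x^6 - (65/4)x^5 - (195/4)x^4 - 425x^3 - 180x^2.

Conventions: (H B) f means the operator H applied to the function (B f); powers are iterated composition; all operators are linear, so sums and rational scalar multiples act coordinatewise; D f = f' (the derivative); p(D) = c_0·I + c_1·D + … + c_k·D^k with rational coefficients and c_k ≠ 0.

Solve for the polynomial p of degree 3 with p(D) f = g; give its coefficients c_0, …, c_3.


D^0 f = (9/4)x^6 + 2x^5
D^1 f = (27/2)x^5 + 10x^4
D^2 f = (135/2)x^4 + 40x^3
D^3 f = 270x^3 + 120x^2
matching coefficients of g against c_0 f + c_1 Df + … from the top degree down determines the c_i
solution: c_0 = 2, c_1 = -3/2, c_2 = -1/2, c_3 = -3/2

p(D) = 2·I − (3/2)·D − (1/2)·D^2 − (3/2)·D^3, i.e. c_0 = 2, c_1 = -3/2, c_2 = -1/2, c_3 = -3/2


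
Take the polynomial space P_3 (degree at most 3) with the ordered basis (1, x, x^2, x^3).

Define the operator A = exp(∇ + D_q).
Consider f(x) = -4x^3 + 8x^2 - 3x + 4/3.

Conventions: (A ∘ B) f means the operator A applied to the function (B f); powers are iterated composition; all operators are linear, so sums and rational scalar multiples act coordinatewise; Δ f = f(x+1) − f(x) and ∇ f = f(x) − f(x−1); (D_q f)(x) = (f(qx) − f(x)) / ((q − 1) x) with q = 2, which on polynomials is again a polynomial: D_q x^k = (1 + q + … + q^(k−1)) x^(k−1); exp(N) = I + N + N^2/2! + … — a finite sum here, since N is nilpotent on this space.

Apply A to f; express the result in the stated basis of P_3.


order-1 term: -40x^2 + 52x - 18
order-2 term: -100x + 72
order-3 term: -200/3
the series for exp(∇ + D_q) f terminates at order 3
exp(∇ + D_q) f = -4x^3 - 32x^2 - 51x - 34/3

the result is g(x) = -4x^3 - 32x^2 - 51x - 34/3


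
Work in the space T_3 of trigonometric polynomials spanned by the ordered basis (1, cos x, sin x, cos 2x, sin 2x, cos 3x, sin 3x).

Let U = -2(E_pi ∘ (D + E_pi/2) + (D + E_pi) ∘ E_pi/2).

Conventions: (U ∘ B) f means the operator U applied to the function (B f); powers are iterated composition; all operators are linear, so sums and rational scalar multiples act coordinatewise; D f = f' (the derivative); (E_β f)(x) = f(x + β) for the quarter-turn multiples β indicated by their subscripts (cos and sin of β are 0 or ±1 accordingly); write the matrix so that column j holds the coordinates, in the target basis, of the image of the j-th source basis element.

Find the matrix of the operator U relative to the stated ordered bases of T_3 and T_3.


the matrix is [[-4, 0, 0, 0, 0, 0, 0]; [0, 2, 6, 0, 0, 0, 0]; [0, -6, 2, 0, 0, 0, 0]; [0, 0, 0, 4, 0, 0, 0]; [0, 0, 0, 0, 4, 0, 0]; [0, 0, 0, 0, 0, -6, 2]; [0, 0, 0, 0, 0, -2, -6]] (rows listed top to bottom)

image of 1: -4
image of cos x: 2cos x - 6sin x
image of sin x: 6cos x + 2sin x
image of cos 2x: 4cos 2x
image of sin 2x: 4sin 2x
image of cos 3x: -6cos 3x - 2sin 3x
image of sin 3x: 2cos 3x - 6sin 3x
each image's coordinates form column j of the matrix


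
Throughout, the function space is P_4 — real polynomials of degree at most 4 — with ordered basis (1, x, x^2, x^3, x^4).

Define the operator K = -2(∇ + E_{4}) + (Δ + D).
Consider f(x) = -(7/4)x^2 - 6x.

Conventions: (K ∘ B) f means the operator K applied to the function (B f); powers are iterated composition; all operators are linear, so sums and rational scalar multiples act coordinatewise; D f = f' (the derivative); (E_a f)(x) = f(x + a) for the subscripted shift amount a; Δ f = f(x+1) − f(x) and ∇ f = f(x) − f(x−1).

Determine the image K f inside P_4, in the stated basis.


the result is g(x) = (7/2)x^2 + 40x + 395/4

∇ f = -(7/2)x - 17/4
E_{4} f = -(7/4)x^2 - 20x - 52
(∇ + E_{4}) f = -(7/4)x^2 - (47/2)x - 225/4
(-2(∇ + E_{4})) f = (7/2)x^2 + 47x + 225/2
Δ f = -(7/2)x - 31/4
D f = -(7/2)x - 6
(Δ + D) f = -7x - 55/4
(-2(∇ + E_{4}) + (Δ + D)) f = (7/2)x^2 + 40x + 395/4


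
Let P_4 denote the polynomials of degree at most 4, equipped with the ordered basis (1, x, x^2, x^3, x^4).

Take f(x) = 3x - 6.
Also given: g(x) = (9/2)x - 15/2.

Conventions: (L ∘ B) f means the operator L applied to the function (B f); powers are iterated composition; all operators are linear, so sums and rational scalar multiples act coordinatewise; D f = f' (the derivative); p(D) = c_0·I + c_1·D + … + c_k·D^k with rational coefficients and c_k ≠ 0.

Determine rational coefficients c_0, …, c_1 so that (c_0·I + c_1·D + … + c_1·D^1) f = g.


p(D) = (3/2)·I + (1/2)·D, i.e. c_0 = 3/2, c_1 = 1/2

D^0 f = 3x - 6
D^1 f = 3
matching coefficients of g against c_0 f + c_1 Df + … from the top degree down determines the c_i
solution: c_0 = 3/2, c_1 = 1/2


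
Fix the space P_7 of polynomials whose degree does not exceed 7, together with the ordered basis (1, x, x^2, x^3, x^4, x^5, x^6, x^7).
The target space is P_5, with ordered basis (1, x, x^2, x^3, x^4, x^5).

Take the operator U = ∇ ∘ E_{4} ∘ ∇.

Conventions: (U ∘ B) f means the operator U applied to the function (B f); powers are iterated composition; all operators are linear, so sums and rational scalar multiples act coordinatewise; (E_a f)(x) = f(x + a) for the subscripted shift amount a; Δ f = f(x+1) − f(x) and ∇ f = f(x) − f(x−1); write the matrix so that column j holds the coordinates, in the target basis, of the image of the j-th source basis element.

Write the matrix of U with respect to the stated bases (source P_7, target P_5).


image of 1: 0
image of x: 0
image of x^2: 2
image of x^3: 6x + 18
image of x^4: 12x^2 + 72x + 110
image of x^5: 20x^3 + 180x^2 + 550x + 570
image of x^6: 30x^4 + 360x^3 + 1650x^2 + 3420x + 2702
image of x^7: 42x^5 + 630x^4 + 3850x^3 + 11970x^2 + 18914x + 12138
each image's coordinates form column j of the matrix

the matrix is [[0, 0, 2, 18, 110, 570, 2702, 12138]; [0, 0, 0, 6, 72, 550, 3420, 18914]; [0, 0, 0, 0, 12, 180, 1650, 11970]; [0, 0, 0, 0, 0, 20, 360, 3850]; [0, 0, 0, 0, 0, 0, 30, 630]; [0, 0, 0, 0, 0, 0, 0, 42]] (rows listed top to bottom)


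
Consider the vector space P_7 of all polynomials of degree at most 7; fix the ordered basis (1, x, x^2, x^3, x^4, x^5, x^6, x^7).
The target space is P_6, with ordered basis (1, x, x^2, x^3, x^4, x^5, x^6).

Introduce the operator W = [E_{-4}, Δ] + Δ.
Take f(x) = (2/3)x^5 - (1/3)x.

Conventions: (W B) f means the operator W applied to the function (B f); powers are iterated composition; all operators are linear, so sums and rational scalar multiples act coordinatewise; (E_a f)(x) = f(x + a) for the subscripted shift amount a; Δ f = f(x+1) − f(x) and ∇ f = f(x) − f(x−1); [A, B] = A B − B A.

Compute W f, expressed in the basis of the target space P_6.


g(x) = (10/3)x^4 + (20/3)x^3 + (20/3)x^2 + (10/3)x + 1/3

Δ f = (10/3)x^4 + (20/3)x^3 + (20/3)x^2 + (10/3)x + 1/3
E_{-4} Δ f = (10/3)x^4 - (140/3)x^3 + (740/3)x^2 - (1750/3)x + 1561/3
E_{-4} f = (2/3)x^5 - (40/3)x^4 + (320/3)x^3 - (1280/3)x^2 + 853x - 2044/3
Δ E_{-4} f = (10/3)x^4 - (140/3)x^3 + (740/3)x^2 - (1750/3)x + 1561/3
[E_{-4}, Δ] f = 0
Δ f = (10/3)x^4 + (20/3)x^3 + (20/3)x^2 + (10/3)x + 1/3
([E_{-4}, Δ] + Δ) f = (10/3)x^4 + (20/3)x^3 + (20/3)x^2 + (10/3)x + 1/3


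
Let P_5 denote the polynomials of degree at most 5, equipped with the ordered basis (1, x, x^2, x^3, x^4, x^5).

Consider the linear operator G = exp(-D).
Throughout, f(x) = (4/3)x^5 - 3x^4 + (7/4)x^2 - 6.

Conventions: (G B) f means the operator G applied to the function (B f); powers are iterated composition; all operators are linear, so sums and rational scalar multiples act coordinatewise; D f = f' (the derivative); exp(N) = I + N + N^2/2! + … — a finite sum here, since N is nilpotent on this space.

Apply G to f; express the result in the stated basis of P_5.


order-1 term: -(20/3)x^4 + 12x^3 - (7/2)x
order-2 term: (40/3)x^3 - 18x^2 + 7/4
order-3 term: -(40/3)x^2 + 12x
order-4 term: (20/3)x - 3
order-5 term: -4/3
the series for exp(-D) f terminates at order 5
exp(-D) f = (4/3)x^5 - (29/3)x^4 + (76/3)x^3 - (355/12)x^2 + (91/6)x - 103/12

g(x) = (4/3)x^5 - (29/3)x^4 + (76/3)x^3 - (355/12)x^2 + (91/6)x - 103/12


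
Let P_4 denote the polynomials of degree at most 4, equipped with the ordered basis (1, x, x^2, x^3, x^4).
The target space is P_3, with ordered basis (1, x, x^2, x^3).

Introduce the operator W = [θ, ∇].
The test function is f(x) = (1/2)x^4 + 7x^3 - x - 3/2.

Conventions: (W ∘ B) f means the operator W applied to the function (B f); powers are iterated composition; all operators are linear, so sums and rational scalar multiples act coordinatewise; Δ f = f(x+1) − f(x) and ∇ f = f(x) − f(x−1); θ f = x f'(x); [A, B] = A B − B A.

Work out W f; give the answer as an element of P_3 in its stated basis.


the result is g(x) = -2x^3 - 15x^2 + 36x - 18

∇ f = 2x^3 + 18x^2 - 19x + 11/2
θ ∇ f = 6x^3 + 36x^2 - 19x
θ f = 2x^4 + 21x^3 - x
∇ θ f = 8x^3 + 51x^2 - 55x + 18
[θ, ∇] f = -2x^3 - 15x^2 + 36x - 18


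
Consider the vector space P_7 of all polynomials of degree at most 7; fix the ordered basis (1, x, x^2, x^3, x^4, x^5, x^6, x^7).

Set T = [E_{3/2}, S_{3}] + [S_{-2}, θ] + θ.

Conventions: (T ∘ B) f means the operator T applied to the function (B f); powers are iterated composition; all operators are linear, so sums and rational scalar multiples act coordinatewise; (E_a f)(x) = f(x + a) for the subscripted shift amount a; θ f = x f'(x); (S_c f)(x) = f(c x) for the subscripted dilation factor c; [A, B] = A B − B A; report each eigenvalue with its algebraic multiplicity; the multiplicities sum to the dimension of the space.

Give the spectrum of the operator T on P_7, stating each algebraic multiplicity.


image of 1: 0
image of x: x + 3
image of x^2: 2x^2 + 18x + 18
image of x^3: 3x^3 + 81x^2 + 162x + 351/4
image of x^4: 4x^4 + 324x^3 + 972x^2 + 1053x + 405
image of x^5: 5x^5 + 1215x^4 + 4860x^3 + (15795/2)x^2 + 6075x + 29403/16
image of x^6: 6x^6 + 4374x^5 + 21870x^4 + 47385x^3 + 54675x^2 + (264627/8)x + 66339/8
image of x^7: 7x^7 + 15309x^6 + 91854x^5 + (995085/4)x^4 + 382725x^3 + (5557167/16)x^2 + (1393119/8)x + 2390391/64
the matrix is upper triangular; its diagonal is (0, 1, 2, 3, 4, 5, 6, 7)
for a triangular matrix the eigenvalues are the diagonal entries, with algebraic multiplicity their repetition count

λ = 0 (multiplicity 1), λ = 1 (multiplicity 1), λ = 2 (multiplicity 1), λ = 3 (multiplicity 1), λ = 4 (multiplicity 1), λ = 5 (multiplicity 1), λ = 6 (multiplicity 1), λ = 7 (multiplicity 1)


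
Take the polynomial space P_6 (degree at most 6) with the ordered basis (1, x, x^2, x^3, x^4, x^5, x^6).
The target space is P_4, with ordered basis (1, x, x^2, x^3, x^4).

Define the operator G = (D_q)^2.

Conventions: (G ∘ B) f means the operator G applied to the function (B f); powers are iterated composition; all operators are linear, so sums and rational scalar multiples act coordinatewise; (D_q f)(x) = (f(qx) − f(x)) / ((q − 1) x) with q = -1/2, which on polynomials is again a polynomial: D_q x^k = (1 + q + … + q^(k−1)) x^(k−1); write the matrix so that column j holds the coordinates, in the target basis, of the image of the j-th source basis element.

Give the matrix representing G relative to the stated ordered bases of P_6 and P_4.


image of 1: 0
image of x: 0
image of x^2: 1/2
image of x^3: (3/8)x
image of x^4: (15/32)x^2
image of x^5: (55/128)x^3
image of x^6: (231/512)x^4
each image's coordinates form column j of the matrix

the matrix is [[0, 0, 1/2, 0, 0, 0, 0]; [0, 0, 0, 3/8, 0, 0, 0]; [0, 0, 0, 0, 15/32, 0, 0]; [0, 0, 0, 0, 0, 55/128, 0]; [0, 0, 0, 0, 0, 0, 231/512]] (rows listed top to bottom)


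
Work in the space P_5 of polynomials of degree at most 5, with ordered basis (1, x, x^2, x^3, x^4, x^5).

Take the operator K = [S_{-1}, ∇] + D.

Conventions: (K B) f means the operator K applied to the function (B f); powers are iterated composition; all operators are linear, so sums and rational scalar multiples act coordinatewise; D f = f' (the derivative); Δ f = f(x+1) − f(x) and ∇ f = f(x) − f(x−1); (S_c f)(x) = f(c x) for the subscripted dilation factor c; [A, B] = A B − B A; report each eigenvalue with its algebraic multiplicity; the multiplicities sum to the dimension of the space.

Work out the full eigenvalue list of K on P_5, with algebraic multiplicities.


image of 1: 0
image of x: 3
image of x^2: -2x
image of x^3: 9x^2 + 2
image of x^4: -4x^3 - 8x
image of x^5: 15x^4 + 20x^2 + 2
the matrix is upper triangular; its diagonal is (0, 0, 0, 0, 0, 0)
for a triangular matrix the eigenvalues are the diagonal entries, with algebraic multiplicity their repetition count

λ = 0 (multiplicity 6)


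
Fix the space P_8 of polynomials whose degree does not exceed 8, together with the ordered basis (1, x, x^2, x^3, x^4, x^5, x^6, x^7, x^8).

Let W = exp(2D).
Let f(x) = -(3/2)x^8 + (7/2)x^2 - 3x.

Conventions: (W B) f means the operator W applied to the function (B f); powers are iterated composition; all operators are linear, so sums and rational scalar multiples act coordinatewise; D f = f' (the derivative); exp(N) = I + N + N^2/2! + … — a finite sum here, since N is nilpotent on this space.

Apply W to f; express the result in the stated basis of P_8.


g(x) = -(3/2)x^8 - 24x^7 - 168x^6 - 672x^5 - 1680x^4 - 2688x^3 - (5369/2)x^2 - 1525x - 376

order-1 term: -24x^7 + 14x - 6
order-2 term: -168x^6 + 14
order-3 term: -672x^5
order-4 term: -1680x^4
order-5 term: -2688x^3
order-6 term: -2688x^2
order-7 term: -1536x
order-8 term: -384
the series for exp(2D) f terminates at order 8
exp(2D) f = -(3/2)x^8 - 24x^7 - 168x^6 - 672x^5 - 1680x^4 - 2688x^3 - (5369/2)x^2 - 1525x - 376


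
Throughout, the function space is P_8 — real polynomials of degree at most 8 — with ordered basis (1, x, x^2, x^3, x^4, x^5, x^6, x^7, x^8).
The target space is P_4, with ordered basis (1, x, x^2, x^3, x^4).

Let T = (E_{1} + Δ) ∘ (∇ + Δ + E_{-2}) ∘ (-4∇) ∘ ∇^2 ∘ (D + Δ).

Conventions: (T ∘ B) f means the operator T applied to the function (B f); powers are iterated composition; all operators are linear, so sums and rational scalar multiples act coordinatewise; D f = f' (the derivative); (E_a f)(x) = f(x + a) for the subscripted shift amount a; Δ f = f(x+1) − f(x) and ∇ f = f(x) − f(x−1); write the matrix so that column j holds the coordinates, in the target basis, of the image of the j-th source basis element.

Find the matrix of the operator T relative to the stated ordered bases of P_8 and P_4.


the matrix is [[0, 0, 0, 0, -192, -720, -8400, -38640, 444192]; [0, 0, 0, 0, 0, -960, -4320, -58800, -309120]; [0, 0, 0, 0, 0, 0, -2880, -15120, -235200]; [0, 0, 0, 0, 0, 0, 0, -6720, -40320]; [0, 0, 0, 0, 0, 0, 0, 0, -13440]] (rows listed top to bottom)

image of 1: 0
image of x: 0
image of x^2: 0
image of x^3: 0
image of x^4: -192
image of x^5: -960x - 720
image of x^6: -2880x^2 - 4320x - 8400
image of x^7: -6720x^3 - 15120x^2 - 58800x - 38640
image of x^8: -13440x^4 - 40320x^3 - 235200x^2 - 309120x + 444192
each image's coordinates form column j of the matrix


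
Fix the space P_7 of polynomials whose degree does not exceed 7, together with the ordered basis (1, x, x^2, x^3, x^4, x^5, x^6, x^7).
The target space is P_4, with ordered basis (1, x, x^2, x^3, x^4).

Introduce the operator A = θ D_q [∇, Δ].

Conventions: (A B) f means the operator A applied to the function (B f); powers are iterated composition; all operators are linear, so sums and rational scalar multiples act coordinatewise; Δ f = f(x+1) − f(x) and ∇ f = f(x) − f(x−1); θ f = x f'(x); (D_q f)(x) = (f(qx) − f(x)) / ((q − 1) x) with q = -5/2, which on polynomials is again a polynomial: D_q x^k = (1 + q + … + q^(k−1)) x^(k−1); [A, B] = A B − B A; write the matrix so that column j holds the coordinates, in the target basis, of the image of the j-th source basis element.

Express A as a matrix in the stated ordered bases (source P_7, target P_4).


the matrix is [[0, 0, 0, 0, 0, 0, 0, 0]; [0, 0, 0, 0, 0, 0, 0, 0]; [0, 0, 0, 0, 0, 0, 0, 0]; [0, 0, 0, 0, 0, 0, 0, 0]; [0, 0, 0, 0, 0, 0, 0, 0]] (rows listed top to bottom)

image of 1: 0
image of x: 0
image of x^2: 0
image of x^3: 0
image of x^4: 0
image of x^5: 0
image of x^6: 0
image of x^7: 0
each image's coordinates form column j of the matrix


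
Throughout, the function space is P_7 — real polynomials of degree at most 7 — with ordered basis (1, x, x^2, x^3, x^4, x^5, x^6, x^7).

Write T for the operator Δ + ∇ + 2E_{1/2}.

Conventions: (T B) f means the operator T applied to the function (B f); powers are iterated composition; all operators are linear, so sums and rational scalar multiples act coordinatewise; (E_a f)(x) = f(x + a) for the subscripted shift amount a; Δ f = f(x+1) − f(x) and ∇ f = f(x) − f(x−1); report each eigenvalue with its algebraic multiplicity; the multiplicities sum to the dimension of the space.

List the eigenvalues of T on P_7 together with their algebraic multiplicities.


image of 1: 2
image of x: 2x + 3
image of x^2: 2x^2 + 6x + 1/2
image of x^3: 2x^3 + 9x^2 + (3/2)x + 9/4
image of x^4: 2x^4 + 12x^3 + 3x^2 + 9x + 1/8
image of x^5: 2x^5 + 15x^4 + 5x^3 + (45/2)x^2 + (5/8)x + 33/16
image of x^6: 2x^6 + 18x^5 + (15/2)x^4 + 45x^3 + (15/8)x^2 + (99/8)x + 1/32
image of x^7: 2x^7 + 21x^6 + (21/2)x^5 + (315/4)x^4 + (35/8)x^3 + (693/16)x^2 + (7/32)x + 129/64
the matrix is upper triangular; its diagonal is (2, 2, 2, 2, 2, 2, 2, 2)
for a triangular matrix the eigenvalues are the diagonal entries, with algebraic multiplicity their repetition count

λ = 2 (multiplicity 8)


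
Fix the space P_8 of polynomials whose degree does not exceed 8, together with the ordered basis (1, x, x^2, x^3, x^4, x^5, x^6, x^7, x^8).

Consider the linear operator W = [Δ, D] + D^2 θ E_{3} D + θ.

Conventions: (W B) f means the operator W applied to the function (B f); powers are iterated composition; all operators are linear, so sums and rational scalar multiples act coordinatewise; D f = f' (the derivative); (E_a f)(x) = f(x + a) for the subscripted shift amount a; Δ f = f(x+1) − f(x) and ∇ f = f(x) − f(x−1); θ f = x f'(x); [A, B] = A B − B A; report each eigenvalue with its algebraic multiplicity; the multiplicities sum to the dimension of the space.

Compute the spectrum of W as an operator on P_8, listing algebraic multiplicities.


λ = 0 (multiplicity 1), λ = 1 (multiplicity 1), λ = 2 (multiplicity 1), λ = 3 (multiplicity 1), λ = 4 (multiplicity 1), λ = 5 (multiplicity 1), λ = 6 (multiplicity 1), λ = 7 (multiplicity 1), λ = 8 (multiplicity 1)

image of 1: 0
image of x: x
image of x^2: 2x^2
image of x^3: 3x^3 + 12
image of x^4: 4x^4 + 72x + 144
image of x^5: 5x^5 + 240x^2 + 1080x + 1080
image of x^6: 6x^6 + 600x^3 + 4320x^2 + 9720x + 6480
image of x^7: 7x^7 + 1260x^4 + 12600x^3 + 45360x^2 + 68040x + 34020
image of x^8: 8x^8 + 2352x^5 + 30240x^4 + 151200x^3 + 362880x^2 + 408240x + 163296
the matrix is upper triangular; its diagonal is (0, 1, 2, 3, 4, 5, 6, 7, 8)
for a triangular matrix the eigenvalues are the diagonal entries, with algebraic multiplicity their repetition count


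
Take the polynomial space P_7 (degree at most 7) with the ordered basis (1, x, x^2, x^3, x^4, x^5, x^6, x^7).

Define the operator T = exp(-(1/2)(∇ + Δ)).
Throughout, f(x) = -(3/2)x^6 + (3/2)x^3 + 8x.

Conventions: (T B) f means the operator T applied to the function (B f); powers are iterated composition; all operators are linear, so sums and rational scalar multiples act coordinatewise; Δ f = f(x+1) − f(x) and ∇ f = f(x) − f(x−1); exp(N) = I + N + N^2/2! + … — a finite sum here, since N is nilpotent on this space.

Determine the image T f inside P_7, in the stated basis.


order-1 term: 9x^5 + 30x^3 - (9/2)x^2 + 9x - 19/2
order-2 term: -(45/2)x^4 - 90x^2 + (9/2)x - 24
order-3 term: 30x^3 + 90x - 3/2
order-4 term: -(45/2)x^2 - 30
order-5 term: 9x
order-6 term: -3/2
the series for exp(-(1/2)(∇ + Δ)) f terminates at order 6
exp(-(1/2)(∇ + Δ)) f = -(3/2)x^6 + 9x^5 - (45/2)x^4 + (123/2)x^3 - 117x^2 + (241/2)x - 133/2

g(x) = -(3/2)x^6 + 9x^5 - (45/2)x^4 + (123/2)x^3 - 117x^2 + (241/2)x - 133/2


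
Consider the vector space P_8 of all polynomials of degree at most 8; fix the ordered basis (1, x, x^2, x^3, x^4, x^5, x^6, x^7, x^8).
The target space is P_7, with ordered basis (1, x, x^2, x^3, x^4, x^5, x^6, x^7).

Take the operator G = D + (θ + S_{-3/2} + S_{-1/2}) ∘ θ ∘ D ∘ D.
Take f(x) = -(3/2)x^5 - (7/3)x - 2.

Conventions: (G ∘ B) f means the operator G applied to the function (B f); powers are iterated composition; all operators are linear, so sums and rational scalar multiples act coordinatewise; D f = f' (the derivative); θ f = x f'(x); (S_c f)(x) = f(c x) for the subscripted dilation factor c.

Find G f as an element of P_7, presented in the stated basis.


D f = -(15/2)x^4 - 7/3
D f = -(15/2)x^4 - 7/3
D D f = -30x^3
θ (D ∘ D) f = -90x^3
θ θ (D ∘ D) f = -270x^3
S_{-3/2} θ (D ∘ D) f = (1215/4)x^3
S_{-1/2} θ (D ∘ D) f = (45/4)x^3
(θ + S_{-3/2} + S_{-1/2}) θ (D ∘ D) f = 45x^3
(D + (θ + S_{-3/2} + S_{-1/2}) ∘ θ ∘ D ∘ D) f = -(15/2)x^4 + 45x^3 - 7/3

the result is g(x) = -(15/2)x^4 + 45x^3 - 7/3


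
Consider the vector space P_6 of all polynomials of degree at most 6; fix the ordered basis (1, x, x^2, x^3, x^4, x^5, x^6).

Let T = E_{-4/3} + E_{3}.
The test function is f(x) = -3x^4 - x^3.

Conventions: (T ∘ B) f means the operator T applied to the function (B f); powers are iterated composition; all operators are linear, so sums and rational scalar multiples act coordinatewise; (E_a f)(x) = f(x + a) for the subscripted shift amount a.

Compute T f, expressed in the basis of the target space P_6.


E_{-4/3} f = -3x^4 + 15x^3 - 28x^2 + (208/9)x - 64/9
E_{3} f = -3x^4 - 37x^3 - 171x^2 - 351x - 270
(E_{-4/3} + E_{3}) f = -6x^4 - 22x^3 - 199x^2 - (2951/9)x - 2494/9

the result is g(x) = -6x^4 - 22x^3 - 199x^2 - (2951/9)x - 2494/9


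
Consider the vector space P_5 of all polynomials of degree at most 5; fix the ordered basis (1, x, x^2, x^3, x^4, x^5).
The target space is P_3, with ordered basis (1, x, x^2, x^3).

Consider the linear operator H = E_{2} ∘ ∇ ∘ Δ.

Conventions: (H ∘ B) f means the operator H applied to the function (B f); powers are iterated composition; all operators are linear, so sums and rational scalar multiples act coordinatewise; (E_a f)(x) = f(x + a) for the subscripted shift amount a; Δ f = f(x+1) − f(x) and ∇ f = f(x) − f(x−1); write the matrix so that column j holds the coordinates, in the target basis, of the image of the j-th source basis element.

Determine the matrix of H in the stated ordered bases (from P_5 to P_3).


image of 1: 0
image of x: 0
image of x^2: 2
image of x^3: 6x + 12
image of x^4: 12x^2 + 48x + 50
image of x^5: 20x^3 + 120x^2 + 250x + 180
each image's coordinates form column j of the matrix

the matrix is [[0, 0, 2, 12, 50, 180]; [0, 0, 0, 6, 48, 250]; [0, 0, 0, 0, 12, 120]; [0, 0, 0, 0, 0, 20]] (rows listed top to bottom)


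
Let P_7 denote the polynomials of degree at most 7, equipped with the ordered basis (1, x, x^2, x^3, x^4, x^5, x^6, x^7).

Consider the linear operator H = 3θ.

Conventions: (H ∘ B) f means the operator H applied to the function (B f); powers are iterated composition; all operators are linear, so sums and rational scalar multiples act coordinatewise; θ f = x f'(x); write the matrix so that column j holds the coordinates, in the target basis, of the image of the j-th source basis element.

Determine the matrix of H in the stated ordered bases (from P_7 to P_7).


image of 1: 0
image of x: 3x
image of x^2: 6x^2
image of x^3: 9x^3
image of x^4: 12x^4
image of x^5: 15x^5
image of x^6: 18x^6
image of x^7: 21x^7
each image's coordinates form column j of the matrix

the matrix is [[0, 0, 0, 0, 0, 0, 0, 0]; [0, 3, 0, 0, 0, 0, 0, 0]; [0, 0, 6, 0, 0, 0, 0, 0]; [0, 0, 0, 9, 0, 0, 0, 0]; [0, 0, 0, 0, 12, 0, 0, 0]; [0, 0, 0, 0, 0, 15, 0, 0]; [0, 0, 0, 0, 0, 0, 18, 0]; [0, 0, 0, 0, 0, 0, 0, 21]] (rows listed top to bottom)


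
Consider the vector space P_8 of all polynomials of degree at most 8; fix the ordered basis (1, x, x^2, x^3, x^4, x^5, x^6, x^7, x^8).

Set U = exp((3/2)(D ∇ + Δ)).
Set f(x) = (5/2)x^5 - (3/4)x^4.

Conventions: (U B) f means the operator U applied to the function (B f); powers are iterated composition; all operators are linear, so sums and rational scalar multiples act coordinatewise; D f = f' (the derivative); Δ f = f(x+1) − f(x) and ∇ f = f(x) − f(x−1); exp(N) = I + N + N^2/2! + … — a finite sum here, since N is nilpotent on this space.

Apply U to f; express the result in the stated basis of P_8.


the result is g(x) = (5/2)x^5 + 18x^4 + (657/4)x^3 + (1941/4)x^2 + (44445/32)x + 17121/16

order-1 term: (75/4)x^4 + 108x^3 - (381/4)x^2 + (411/4)x - 165/8
order-2 term: (225/4)x^3 + (3969/8)x^2 + (3789/8)x - 3663/16
order-3 term: (675/8)x^2 + (2997/4)x + 3699/4
order-4 term: (2025/32)x + 24057/64
order-5 term: 1215/64
the series for exp((3/2)(D ∇ + Δ)) f terminates at order 5
exp((3/2)(D ∇ + Δ)) f = (5/2)x^5 + 18x^4 + (657/4)x^3 + (1941/4)x^2 + (44445/32)x + 17121/16


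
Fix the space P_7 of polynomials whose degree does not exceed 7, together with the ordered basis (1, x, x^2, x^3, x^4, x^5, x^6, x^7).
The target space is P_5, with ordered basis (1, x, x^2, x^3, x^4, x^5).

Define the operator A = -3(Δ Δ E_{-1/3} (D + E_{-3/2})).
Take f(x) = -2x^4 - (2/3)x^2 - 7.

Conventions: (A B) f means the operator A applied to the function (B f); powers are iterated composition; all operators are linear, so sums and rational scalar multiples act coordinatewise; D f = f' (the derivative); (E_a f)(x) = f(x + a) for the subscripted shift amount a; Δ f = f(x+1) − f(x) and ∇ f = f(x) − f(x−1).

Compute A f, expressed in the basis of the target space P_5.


the result is g(x) = 72x^2 + 24x + 162

D f = -8x^3 - (4/3)x
E_{-3/2} f = -2x^4 + 12x^3 - (83/3)x^2 + 29x - 149/8
(D + E_{-3/2}) f = -2x^4 + 4x^3 - (83/3)x^2 + (83/3)x - 149/8
E_{-1/3} (D + E_{-3/2}) f = -2x^4 + (20/3)x^3 - 33x^2 + (1289/27)x - 20149/648
Δ E_{-1/3} (D + E_{-3/2}) f = -8x^3 + 8x^2 - 54x + 524/27
Δ Δ E_{-1/3} (D + E_{-3/2}) f = -24x^2 - 8x - 54
(-3(Δ Δ E_{-1/3} (D + E_{-3/2}))) f = 72x^2 + 24x + 162
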